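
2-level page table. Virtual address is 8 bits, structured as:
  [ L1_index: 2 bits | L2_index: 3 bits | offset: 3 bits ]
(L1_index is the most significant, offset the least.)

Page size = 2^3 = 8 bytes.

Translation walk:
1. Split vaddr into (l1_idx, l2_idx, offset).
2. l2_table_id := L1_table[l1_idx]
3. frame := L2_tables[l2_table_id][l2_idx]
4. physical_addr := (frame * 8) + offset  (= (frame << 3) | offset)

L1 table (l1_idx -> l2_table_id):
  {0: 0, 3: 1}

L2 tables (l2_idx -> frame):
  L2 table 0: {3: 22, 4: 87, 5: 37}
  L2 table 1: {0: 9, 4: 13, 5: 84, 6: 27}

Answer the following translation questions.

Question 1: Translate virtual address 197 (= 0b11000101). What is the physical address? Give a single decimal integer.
Answer: 77

Derivation:
vaddr = 197 = 0b11000101
Split: l1_idx=3, l2_idx=0, offset=5
L1[3] = 1
L2[1][0] = 9
paddr = 9 * 8 + 5 = 77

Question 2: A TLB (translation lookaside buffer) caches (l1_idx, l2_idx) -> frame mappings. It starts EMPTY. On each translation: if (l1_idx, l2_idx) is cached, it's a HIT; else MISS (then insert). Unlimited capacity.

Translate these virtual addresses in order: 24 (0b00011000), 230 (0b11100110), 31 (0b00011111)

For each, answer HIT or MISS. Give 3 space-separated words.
Answer: MISS MISS HIT

Derivation:
vaddr=24: (0,3) not in TLB -> MISS, insert
vaddr=230: (3,4) not in TLB -> MISS, insert
vaddr=31: (0,3) in TLB -> HIT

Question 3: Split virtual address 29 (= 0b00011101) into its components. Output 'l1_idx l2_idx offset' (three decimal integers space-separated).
Answer: 0 3 5

Derivation:
vaddr = 29 = 0b00011101
  top 2 bits -> l1_idx = 0
  next 3 bits -> l2_idx = 3
  bottom 3 bits -> offset = 5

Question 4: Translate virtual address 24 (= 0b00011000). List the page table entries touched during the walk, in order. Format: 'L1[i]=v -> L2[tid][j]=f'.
Answer: L1[0]=0 -> L2[0][3]=22

Derivation:
vaddr = 24 = 0b00011000
Split: l1_idx=0, l2_idx=3, offset=0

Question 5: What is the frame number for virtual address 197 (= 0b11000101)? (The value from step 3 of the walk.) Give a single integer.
Answer: 9

Derivation:
vaddr = 197: l1_idx=3, l2_idx=0
L1[3] = 1; L2[1][0] = 9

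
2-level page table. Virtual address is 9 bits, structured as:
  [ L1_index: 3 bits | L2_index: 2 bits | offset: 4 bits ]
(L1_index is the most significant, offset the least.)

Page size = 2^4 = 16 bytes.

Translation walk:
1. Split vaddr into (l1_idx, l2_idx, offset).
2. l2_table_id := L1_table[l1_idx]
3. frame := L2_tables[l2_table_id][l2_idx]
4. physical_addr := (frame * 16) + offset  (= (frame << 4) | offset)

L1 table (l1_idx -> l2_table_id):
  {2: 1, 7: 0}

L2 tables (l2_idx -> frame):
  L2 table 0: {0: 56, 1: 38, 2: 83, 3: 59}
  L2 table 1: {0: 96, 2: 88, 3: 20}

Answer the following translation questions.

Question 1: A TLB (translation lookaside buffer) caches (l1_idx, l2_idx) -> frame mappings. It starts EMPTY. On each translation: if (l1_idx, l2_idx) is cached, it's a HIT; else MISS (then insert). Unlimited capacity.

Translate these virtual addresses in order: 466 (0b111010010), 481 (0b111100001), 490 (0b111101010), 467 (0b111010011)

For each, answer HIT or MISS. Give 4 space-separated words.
vaddr=466: (7,1) not in TLB -> MISS, insert
vaddr=481: (7,2) not in TLB -> MISS, insert
vaddr=490: (7,2) in TLB -> HIT
vaddr=467: (7,1) in TLB -> HIT

Answer: MISS MISS HIT HIT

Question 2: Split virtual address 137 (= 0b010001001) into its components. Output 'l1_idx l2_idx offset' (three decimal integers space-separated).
Answer: 2 0 9

Derivation:
vaddr = 137 = 0b010001001
  top 3 bits -> l1_idx = 2
  next 2 bits -> l2_idx = 0
  bottom 4 bits -> offset = 9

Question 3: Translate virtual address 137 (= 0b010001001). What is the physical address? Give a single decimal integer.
vaddr = 137 = 0b010001001
Split: l1_idx=2, l2_idx=0, offset=9
L1[2] = 1
L2[1][0] = 96
paddr = 96 * 16 + 9 = 1545

Answer: 1545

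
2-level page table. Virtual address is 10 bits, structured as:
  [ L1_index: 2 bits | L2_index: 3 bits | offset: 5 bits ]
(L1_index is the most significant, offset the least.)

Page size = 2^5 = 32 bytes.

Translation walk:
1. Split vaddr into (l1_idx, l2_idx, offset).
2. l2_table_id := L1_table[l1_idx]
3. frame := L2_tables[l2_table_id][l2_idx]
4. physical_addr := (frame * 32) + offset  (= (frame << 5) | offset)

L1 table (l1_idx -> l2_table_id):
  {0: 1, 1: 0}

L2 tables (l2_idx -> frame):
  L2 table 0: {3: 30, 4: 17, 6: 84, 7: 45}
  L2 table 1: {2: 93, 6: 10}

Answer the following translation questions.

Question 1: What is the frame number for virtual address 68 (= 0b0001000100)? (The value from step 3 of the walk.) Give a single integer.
Answer: 93

Derivation:
vaddr = 68: l1_idx=0, l2_idx=2
L1[0] = 1; L2[1][2] = 93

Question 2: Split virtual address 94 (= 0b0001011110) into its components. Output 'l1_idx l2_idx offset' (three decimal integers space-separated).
vaddr = 94 = 0b0001011110
  top 2 bits -> l1_idx = 0
  next 3 bits -> l2_idx = 2
  bottom 5 bits -> offset = 30

Answer: 0 2 30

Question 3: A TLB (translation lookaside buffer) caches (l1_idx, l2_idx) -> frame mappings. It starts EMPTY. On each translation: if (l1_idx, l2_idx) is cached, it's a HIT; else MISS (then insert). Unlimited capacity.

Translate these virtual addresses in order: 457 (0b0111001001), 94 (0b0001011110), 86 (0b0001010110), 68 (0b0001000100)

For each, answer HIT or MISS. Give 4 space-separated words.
Answer: MISS MISS HIT HIT

Derivation:
vaddr=457: (1,6) not in TLB -> MISS, insert
vaddr=94: (0,2) not in TLB -> MISS, insert
vaddr=86: (0,2) in TLB -> HIT
vaddr=68: (0,2) in TLB -> HIT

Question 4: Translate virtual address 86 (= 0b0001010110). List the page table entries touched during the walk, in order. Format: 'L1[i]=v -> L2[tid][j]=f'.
vaddr = 86 = 0b0001010110
Split: l1_idx=0, l2_idx=2, offset=22

Answer: L1[0]=1 -> L2[1][2]=93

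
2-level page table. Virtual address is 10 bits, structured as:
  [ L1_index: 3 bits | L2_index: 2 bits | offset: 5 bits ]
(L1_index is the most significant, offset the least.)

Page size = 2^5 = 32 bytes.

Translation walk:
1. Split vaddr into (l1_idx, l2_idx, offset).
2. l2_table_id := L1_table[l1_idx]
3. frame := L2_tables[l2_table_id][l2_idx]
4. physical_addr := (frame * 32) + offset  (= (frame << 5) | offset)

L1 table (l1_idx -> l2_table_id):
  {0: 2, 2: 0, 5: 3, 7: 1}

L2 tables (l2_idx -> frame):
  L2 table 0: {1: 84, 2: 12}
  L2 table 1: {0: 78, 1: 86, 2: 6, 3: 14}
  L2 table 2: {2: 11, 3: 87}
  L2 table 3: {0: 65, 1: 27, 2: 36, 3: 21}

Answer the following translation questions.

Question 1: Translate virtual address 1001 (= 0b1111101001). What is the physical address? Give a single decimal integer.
vaddr = 1001 = 0b1111101001
Split: l1_idx=7, l2_idx=3, offset=9
L1[7] = 1
L2[1][3] = 14
paddr = 14 * 32 + 9 = 457

Answer: 457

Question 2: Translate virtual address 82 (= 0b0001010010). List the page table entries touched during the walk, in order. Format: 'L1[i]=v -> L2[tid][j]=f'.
vaddr = 82 = 0b0001010010
Split: l1_idx=0, l2_idx=2, offset=18

Answer: L1[0]=2 -> L2[2][2]=11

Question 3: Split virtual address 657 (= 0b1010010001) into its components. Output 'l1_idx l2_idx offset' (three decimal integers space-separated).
Answer: 5 0 17

Derivation:
vaddr = 657 = 0b1010010001
  top 3 bits -> l1_idx = 5
  next 2 bits -> l2_idx = 0
  bottom 5 bits -> offset = 17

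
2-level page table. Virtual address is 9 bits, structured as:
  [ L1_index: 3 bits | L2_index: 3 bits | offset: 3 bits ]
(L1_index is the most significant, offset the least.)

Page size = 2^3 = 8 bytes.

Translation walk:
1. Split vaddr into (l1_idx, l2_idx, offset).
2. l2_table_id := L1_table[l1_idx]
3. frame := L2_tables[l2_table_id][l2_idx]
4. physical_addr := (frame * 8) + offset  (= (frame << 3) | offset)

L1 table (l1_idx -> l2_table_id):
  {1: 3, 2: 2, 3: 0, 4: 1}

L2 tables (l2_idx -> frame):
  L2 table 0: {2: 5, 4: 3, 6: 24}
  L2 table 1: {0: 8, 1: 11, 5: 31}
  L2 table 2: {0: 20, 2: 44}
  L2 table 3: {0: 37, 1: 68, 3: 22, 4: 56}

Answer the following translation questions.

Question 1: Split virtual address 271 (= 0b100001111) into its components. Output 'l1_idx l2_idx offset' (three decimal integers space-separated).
Answer: 4 1 7

Derivation:
vaddr = 271 = 0b100001111
  top 3 bits -> l1_idx = 4
  next 3 bits -> l2_idx = 1
  bottom 3 bits -> offset = 7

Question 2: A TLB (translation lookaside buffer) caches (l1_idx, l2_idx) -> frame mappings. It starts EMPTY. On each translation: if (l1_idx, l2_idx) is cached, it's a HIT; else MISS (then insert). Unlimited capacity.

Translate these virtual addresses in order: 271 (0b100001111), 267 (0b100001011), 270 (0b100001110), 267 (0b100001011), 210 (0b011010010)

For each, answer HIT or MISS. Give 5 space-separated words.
vaddr=271: (4,1) not in TLB -> MISS, insert
vaddr=267: (4,1) in TLB -> HIT
vaddr=270: (4,1) in TLB -> HIT
vaddr=267: (4,1) in TLB -> HIT
vaddr=210: (3,2) not in TLB -> MISS, insert

Answer: MISS HIT HIT HIT MISS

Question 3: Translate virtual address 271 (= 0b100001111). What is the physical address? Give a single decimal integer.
Answer: 95

Derivation:
vaddr = 271 = 0b100001111
Split: l1_idx=4, l2_idx=1, offset=7
L1[4] = 1
L2[1][1] = 11
paddr = 11 * 8 + 7 = 95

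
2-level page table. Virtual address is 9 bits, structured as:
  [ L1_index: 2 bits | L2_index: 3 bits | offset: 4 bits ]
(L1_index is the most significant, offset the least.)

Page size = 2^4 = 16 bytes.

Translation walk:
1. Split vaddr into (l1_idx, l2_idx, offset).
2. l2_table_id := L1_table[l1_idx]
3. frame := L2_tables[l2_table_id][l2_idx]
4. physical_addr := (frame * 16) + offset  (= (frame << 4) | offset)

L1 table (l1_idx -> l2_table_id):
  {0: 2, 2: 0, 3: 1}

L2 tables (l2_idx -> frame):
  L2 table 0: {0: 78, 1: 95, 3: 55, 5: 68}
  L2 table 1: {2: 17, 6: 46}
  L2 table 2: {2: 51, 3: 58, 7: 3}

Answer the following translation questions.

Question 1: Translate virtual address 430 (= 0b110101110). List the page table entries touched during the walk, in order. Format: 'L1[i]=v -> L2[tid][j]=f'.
vaddr = 430 = 0b110101110
Split: l1_idx=3, l2_idx=2, offset=14

Answer: L1[3]=1 -> L2[1][2]=17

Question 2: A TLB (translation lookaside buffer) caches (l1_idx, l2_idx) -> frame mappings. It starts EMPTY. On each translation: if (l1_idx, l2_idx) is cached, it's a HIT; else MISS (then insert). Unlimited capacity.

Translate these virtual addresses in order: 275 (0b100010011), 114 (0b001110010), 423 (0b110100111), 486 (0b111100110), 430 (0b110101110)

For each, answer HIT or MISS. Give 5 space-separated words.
vaddr=275: (2,1) not in TLB -> MISS, insert
vaddr=114: (0,7) not in TLB -> MISS, insert
vaddr=423: (3,2) not in TLB -> MISS, insert
vaddr=486: (3,6) not in TLB -> MISS, insert
vaddr=430: (3,2) in TLB -> HIT

Answer: MISS MISS MISS MISS HIT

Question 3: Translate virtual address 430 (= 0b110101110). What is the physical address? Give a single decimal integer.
vaddr = 430 = 0b110101110
Split: l1_idx=3, l2_idx=2, offset=14
L1[3] = 1
L2[1][2] = 17
paddr = 17 * 16 + 14 = 286

Answer: 286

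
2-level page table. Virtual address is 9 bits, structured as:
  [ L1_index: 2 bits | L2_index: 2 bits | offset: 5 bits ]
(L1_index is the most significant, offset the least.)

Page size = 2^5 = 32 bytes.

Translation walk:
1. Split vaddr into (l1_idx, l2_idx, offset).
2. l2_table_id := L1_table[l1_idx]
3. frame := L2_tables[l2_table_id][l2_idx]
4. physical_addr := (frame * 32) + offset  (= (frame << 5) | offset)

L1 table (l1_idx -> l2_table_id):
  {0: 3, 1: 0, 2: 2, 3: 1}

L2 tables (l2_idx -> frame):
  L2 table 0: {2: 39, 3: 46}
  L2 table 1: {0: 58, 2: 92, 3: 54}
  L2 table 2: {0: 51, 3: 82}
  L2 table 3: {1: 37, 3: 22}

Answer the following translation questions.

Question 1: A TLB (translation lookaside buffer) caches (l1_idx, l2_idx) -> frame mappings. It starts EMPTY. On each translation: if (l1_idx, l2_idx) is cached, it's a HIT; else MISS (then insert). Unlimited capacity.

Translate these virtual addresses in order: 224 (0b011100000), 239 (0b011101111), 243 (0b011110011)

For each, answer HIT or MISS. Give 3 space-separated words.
Answer: MISS HIT HIT

Derivation:
vaddr=224: (1,3) not in TLB -> MISS, insert
vaddr=239: (1,3) in TLB -> HIT
vaddr=243: (1,3) in TLB -> HIT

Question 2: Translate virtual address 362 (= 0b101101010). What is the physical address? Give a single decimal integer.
vaddr = 362 = 0b101101010
Split: l1_idx=2, l2_idx=3, offset=10
L1[2] = 2
L2[2][3] = 82
paddr = 82 * 32 + 10 = 2634

Answer: 2634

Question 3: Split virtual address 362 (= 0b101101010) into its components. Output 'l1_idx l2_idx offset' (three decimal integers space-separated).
vaddr = 362 = 0b101101010
  top 2 bits -> l1_idx = 2
  next 2 bits -> l2_idx = 3
  bottom 5 bits -> offset = 10

Answer: 2 3 10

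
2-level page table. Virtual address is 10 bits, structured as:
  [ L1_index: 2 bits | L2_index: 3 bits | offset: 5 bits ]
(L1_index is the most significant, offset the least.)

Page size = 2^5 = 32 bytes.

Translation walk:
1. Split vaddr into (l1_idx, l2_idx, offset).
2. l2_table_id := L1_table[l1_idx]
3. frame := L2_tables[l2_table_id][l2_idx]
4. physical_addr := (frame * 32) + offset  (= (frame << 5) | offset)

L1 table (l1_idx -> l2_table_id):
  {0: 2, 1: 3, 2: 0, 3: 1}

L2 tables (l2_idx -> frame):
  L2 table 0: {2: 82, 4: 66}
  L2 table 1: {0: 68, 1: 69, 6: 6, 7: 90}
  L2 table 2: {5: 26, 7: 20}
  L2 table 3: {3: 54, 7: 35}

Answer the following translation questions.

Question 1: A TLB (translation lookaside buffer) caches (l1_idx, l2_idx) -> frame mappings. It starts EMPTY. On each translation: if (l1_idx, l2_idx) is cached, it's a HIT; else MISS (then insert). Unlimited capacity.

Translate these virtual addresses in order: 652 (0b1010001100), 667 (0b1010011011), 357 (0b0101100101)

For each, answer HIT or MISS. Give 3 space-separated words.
vaddr=652: (2,4) not in TLB -> MISS, insert
vaddr=667: (2,4) in TLB -> HIT
vaddr=357: (1,3) not in TLB -> MISS, insert

Answer: MISS HIT MISS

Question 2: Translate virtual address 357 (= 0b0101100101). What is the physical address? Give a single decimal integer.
vaddr = 357 = 0b0101100101
Split: l1_idx=1, l2_idx=3, offset=5
L1[1] = 3
L2[3][3] = 54
paddr = 54 * 32 + 5 = 1733

Answer: 1733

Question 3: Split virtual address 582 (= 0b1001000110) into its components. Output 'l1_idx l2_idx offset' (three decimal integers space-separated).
vaddr = 582 = 0b1001000110
  top 2 bits -> l1_idx = 2
  next 3 bits -> l2_idx = 2
  bottom 5 bits -> offset = 6

Answer: 2 2 6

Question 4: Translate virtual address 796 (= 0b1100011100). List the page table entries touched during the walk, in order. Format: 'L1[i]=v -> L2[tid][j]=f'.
vaddr = 796 = 0b1100011100
Split: l1_idx=3, l2_idx=0, offset=28

Answer: L1[3]=1 -> L2[1][0]=68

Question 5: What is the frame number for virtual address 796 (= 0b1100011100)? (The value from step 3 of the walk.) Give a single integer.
Answer: 68

Derivation:
vaddr = 796: l1_idx=3, l2_idx=0
L1[3] = 1; L2[1][0] = 68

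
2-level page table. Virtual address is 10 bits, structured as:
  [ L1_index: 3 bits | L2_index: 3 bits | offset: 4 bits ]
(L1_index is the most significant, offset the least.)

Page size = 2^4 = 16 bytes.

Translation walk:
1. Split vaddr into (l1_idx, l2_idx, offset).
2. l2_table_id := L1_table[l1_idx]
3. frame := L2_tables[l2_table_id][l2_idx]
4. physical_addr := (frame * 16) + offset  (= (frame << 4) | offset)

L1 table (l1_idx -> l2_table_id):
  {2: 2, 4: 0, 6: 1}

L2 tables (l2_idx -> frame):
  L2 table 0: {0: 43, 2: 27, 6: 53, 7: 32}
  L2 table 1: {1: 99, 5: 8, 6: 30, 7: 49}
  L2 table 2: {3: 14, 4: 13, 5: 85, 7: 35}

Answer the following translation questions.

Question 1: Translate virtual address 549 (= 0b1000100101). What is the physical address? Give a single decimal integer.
vaddr = 549 = 0b1000100101
Split: l1_idx=4, l2_idx=2, offset=5
L1[4] = 0
L2[0][2] = 27
paddr = 27 * 16 + 5 = 437

Answer: 437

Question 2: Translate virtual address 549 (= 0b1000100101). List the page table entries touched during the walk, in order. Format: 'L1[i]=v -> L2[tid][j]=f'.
Answer: L1[4]=0 -> L2[0][2]=27

Derivation:
vaddr = 549 = 0b1000100101
Split: l1_idx=4, l2_idx=2, offset=5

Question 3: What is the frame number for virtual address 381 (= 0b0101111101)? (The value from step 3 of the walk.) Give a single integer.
Answer: 35

Derivation:
vaddr = 381: l1_idx=2, l2_idx=7
L1[2] = 2; L2[2][7] = 35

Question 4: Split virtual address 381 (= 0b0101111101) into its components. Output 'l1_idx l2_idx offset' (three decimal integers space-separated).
vaddr = 381 = 0b0101111101
  top 3 bits -> l1_idx = 2
  next 3 bits -> l2_idx = 7
  bottom 4 bits -> offset = 13

Answer: 2 7 13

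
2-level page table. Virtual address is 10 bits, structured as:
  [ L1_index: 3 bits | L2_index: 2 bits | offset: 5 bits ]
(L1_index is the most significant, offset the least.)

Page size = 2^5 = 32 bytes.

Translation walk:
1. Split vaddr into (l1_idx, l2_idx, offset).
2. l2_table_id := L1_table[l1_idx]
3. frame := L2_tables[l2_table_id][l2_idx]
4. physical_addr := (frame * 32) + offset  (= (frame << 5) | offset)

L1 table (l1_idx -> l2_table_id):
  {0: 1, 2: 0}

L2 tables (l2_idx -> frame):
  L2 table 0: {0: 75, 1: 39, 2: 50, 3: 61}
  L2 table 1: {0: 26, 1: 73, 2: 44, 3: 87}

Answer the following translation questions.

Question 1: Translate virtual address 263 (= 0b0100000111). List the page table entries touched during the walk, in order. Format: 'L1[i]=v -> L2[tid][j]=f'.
vaddr = 263 = 0b0100000111
Split: l1_idx=2, l2_idx=0, offset=7

Answer: L1[2]=0 -> L2[0][0]=75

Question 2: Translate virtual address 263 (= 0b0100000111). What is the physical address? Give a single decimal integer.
vaddr = 263 = 0b0100000111
Split: l1_idx=2, l2_idx=0, offset=7
L1[2] = 0
L2[0][0] = 75
paddr = 75 * 32 + 7 = 2407

Answer: 2407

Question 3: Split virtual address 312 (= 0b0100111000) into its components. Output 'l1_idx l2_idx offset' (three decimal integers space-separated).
vaddr = 312 = 0b0100111000
  top 3 bits -> l1_idx = 2
  next 2 bits -> l2_idx = 1
  bottom 5 bits -> offset = 24

Answer: 2 1 24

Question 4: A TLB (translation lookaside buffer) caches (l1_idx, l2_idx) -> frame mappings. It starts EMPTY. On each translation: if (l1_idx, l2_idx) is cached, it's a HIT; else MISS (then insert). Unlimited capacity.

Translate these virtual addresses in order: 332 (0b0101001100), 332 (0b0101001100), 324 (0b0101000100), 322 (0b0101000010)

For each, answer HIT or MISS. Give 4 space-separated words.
Answer: MISS HIT HIT HIT

Derivation:
vaddr=332: (2,2) not in TLB -> MISS, insert
vaddr=332: (2,2) in TLB -> HIT
vaddr=324: (2,2) in TLB -> HIT
vaddr=322: (2,2) in TLB -> HIT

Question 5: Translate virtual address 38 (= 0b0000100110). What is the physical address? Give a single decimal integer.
Answer: 2342

Derivation:
vaddr = 38 = 0b0000100110
Split: l1_idx=0, l2_idx=1, offset=6
L1[0] = 1
L2[1][1] = 73
paddr = 73 * 32 + 6 = 2342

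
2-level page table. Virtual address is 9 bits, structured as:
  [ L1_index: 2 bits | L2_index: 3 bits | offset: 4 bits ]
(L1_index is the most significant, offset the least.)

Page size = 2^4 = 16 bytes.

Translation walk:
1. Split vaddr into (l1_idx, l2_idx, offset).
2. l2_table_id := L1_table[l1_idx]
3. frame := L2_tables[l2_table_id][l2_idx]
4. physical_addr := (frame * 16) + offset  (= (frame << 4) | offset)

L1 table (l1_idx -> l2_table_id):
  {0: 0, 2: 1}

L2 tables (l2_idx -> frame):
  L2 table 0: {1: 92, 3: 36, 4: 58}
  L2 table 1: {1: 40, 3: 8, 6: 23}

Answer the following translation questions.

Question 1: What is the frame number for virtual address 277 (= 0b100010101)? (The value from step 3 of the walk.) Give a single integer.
vaddr = 277: l1_idx=2, l2_idx=1
L1[2] = 1; L2[1][1] = 40

Answer: 40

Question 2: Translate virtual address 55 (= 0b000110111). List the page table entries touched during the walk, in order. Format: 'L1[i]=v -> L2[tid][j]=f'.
vaddr = 55 = 0b000110111
Split: l1_idx=0, l2_idx=3, offset=7

Answer: L1[0]=0 -> L2[0][3]=36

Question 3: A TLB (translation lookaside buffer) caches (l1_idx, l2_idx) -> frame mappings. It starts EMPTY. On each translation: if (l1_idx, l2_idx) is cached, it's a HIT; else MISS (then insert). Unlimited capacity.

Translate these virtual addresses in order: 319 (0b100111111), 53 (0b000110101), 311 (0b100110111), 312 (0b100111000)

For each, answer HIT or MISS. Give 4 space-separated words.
Answer: MISS MISS HIT HIT

Derivation:
vaddr=319: (2,3) not in TLB -> MISS, insert
vaddr=53: (0,3) not in TLB -> MISS, insert
vaddr=311: (2,3) in TLB -> HIT
vaddr=312: (2,3) in TLB -> HIT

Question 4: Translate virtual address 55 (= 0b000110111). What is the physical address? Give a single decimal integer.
vaddr = 55 = 0b000110111
Split: l1_idx=0, l2_idx=3, offset=7
L1[0] = 0
L2[0][3] = 36
paddr = 36 * 16 + 7 = 583

Answer: 583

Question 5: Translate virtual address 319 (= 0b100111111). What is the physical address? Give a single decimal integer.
Answer: 143

Derivation:
vaddr = 319 = 0b100111111
Split: l1_idx=2, l2_idx=3, offset=15
L1[2] = 1
L2[1][3] = 8
paddr = 8 * 16 + 15 = 143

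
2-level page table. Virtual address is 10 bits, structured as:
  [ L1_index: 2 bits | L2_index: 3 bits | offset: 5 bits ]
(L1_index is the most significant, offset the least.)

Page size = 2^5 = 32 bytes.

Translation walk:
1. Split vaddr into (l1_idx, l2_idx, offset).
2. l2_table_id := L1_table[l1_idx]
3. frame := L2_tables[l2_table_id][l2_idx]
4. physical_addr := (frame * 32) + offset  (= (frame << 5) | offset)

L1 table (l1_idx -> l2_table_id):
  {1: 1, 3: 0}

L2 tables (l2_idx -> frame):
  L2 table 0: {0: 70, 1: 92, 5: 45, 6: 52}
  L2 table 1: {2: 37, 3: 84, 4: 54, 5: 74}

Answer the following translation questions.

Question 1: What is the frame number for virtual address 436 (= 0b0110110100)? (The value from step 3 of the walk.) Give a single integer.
vaddr = 436: l1_idx=1, l2_idx=5
L1[1] = 1; L2[1][5] = 74

Answer: 74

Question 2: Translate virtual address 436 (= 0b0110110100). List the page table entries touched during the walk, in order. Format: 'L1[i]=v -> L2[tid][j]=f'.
Answer: L1[1]=1 -> L2[1][5]=74

Derivation:
vaddr = 436 = 0b0110110100
Split: l1_idx=1, l2_idx=5, offset=20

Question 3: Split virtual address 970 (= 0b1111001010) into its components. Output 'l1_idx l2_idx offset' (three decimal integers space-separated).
vaddr = 970 = 0b1111001010
  top 2 bits -> l1_idx = 3
  next 3 bits -> l2_idx = 6
  bottom 5 bits -> offset = 10

Answer: 3 6 10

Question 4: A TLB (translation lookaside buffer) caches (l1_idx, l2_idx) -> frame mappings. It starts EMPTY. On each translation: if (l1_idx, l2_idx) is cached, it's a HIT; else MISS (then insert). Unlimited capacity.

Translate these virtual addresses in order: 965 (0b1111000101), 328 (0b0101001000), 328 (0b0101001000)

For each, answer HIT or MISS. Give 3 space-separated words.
Answer: MISS MISS HIT

Derivation:
vaddr=965: (3,6) not in TLB -> MISS, insert
vaddr=328: (1,2) not in TLB -> MISS, insert
vaddr=328: (1,2) in TLB -> HIT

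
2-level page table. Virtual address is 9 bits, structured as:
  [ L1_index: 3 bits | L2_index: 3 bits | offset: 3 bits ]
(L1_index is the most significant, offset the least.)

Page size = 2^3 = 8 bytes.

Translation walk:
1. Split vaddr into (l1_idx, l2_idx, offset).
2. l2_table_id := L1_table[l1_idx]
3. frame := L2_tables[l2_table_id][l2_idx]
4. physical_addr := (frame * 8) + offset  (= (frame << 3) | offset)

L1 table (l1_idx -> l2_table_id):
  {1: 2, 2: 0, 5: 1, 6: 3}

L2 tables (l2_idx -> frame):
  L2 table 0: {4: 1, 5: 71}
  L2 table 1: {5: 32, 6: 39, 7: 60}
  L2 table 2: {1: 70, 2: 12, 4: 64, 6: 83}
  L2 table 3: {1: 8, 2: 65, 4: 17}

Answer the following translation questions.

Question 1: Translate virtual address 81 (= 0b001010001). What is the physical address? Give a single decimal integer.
vaddr = 81 = 0b001010001
Split: l1_idx=1, l2_idx=2, offset=1
L1[1] = 2
L2[2][2] = 12
paddr = 12 * 8 + 1 = 97

Answer: 97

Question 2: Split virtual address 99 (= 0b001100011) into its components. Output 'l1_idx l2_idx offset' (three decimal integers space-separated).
Answer: 1 4 3

Derivation:
vaddr = 99 = 0b001100011
  top 3 bits -> l1_idx = 1
  next 3 bits -> l2_idx = 4
  bottom 3 bits -> offset = 3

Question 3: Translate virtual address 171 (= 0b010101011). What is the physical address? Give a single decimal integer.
vaddr = 171 = 0b010101011
Split: l1_idx=2, l2_idx=5, offset=3
L1[2] = 0
L2[0][5] = 71
paddr = 71 * 8 + 3 = 571

Answer: 571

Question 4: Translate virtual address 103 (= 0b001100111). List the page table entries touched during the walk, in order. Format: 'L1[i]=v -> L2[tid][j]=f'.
vaddr = 103 = 0b001100111
Split: l1_idx=1, l2_idx=4, offset=7

Answer: L1[1]=2 -> L2[2][4]=64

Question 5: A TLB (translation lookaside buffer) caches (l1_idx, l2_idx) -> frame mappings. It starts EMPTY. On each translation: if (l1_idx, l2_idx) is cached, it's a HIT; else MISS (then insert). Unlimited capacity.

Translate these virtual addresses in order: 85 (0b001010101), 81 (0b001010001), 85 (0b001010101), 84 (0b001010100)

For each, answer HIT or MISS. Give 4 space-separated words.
vaddr=85: (1,2) not in TLB -> MISS, insert
vaddr=81: (1,2) in TLB -> HIT
vaddr=85: (1,2) in TLB -> HIT
vaddr=84: (1,2) in TLB -> HIT

Answer: MISS HIT HIT HIT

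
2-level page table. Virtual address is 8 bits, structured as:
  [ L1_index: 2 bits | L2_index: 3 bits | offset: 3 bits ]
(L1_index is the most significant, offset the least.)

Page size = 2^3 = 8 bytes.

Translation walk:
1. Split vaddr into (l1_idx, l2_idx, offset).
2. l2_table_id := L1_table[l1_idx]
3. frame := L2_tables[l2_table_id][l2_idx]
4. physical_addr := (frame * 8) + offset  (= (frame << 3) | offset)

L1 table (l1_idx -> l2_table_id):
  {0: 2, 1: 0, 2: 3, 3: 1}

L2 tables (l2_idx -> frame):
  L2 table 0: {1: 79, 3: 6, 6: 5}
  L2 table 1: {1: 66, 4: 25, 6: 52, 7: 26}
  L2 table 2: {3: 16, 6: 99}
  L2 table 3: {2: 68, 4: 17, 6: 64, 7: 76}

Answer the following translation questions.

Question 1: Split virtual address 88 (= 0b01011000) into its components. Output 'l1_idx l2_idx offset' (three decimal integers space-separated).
vaddr = 88 = 0b01011000
  top 2 bits -> l1_idx = 1
  next 3 bits -> l2_idx = 3
  bottom 3 bits -> offset = 0

Answer: 1 3 0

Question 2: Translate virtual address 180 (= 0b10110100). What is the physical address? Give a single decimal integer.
Answer: 516

Derivation:
vaddr = 180 = 0b10110100
Split: l1_idx=2, l2_idx=6, offset=4
L1[2] = 3
L2[3][6] = 64
paddr = 64 * 8 + 4 = 516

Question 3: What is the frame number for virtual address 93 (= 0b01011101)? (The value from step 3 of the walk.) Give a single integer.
Answer: 6

Derivation:
vaddr = 93: l1_idx=1, l2_idx=3
L1[1] = 0; L2[0][3] = 6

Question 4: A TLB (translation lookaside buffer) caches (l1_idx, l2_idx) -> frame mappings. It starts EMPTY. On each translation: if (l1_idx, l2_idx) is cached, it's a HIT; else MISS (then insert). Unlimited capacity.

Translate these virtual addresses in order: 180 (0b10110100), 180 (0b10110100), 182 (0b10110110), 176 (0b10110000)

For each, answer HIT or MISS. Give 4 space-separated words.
vaddr=180: (2,6) not in TLB -> MISS, insert
vaddr=180: (2,6) in TLB -> HIT
vaddr=182: (2,6) in TLB -> HIT
vaddr=176: (2,6) in TLB -> HIT

Answer: MISS HIT HIT HIT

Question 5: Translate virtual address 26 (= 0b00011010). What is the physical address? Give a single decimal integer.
vaddr = 26 = 0b00011010
Split: l1_idx=0, l2_idx=3, offset=2
L1[0] = 2
L2[2][3] = 16
paddr = 16 * 8 + 2 = 130

Answer: 130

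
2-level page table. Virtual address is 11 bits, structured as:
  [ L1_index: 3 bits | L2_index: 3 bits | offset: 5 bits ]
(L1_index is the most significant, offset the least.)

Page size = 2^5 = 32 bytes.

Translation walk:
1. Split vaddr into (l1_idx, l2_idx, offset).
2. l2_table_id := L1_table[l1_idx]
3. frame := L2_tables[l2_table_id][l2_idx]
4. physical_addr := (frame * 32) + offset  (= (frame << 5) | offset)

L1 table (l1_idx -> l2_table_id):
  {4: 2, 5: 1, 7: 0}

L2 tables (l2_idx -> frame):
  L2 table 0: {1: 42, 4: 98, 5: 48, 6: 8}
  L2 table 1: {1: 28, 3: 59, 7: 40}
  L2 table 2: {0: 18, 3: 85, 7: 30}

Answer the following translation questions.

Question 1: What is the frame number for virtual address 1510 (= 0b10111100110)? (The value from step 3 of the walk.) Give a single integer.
Answer: 40

Derivation:
vaddr = 1510: l1_idx=5, l2_idx=7
L1[5] = 1; L2[1][7] = 40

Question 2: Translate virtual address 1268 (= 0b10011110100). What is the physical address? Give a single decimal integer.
Answer: 980

Derivation:
vaddr = 1268 = 0b10011110100
Split: l1_idx=4, l2_idx=7, offset=20
L1[4] = 2
L2[2][7] = 30
paddr = 30 * 32 + 20 = 980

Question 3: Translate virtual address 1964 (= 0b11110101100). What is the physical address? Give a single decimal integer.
Answer: 1548

Derivation:
vaddr = 1964 = 0b11110101100
Split: l1_idx=7, l2_idx=5, offset=12
L1[7] = 0
L2[0][5] = 48
paddr = 48 * 32 + 12 = 1548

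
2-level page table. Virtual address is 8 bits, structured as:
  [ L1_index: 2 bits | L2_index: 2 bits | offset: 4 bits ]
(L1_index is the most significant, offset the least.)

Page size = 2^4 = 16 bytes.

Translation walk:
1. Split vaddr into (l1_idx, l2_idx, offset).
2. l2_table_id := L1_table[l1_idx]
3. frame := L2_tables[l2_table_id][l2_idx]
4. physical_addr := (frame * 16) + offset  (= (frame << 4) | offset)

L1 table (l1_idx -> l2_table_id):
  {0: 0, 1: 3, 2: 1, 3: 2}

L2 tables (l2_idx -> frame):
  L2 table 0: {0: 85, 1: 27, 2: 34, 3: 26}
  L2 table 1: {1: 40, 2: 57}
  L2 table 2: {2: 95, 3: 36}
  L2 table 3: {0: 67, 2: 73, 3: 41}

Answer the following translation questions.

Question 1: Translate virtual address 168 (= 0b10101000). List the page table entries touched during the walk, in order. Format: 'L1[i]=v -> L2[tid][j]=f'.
vaddr = 168 = 0b10101000
Split: l1_idx=2, l2_idx=2, offset=8

Answer: L1[2]=1 -> L2[1][2]=57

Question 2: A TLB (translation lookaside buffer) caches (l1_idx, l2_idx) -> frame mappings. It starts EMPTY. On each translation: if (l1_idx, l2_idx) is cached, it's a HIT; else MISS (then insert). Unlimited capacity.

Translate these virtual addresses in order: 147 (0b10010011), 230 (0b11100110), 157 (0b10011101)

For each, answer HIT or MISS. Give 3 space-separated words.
vaddr=147: (2,1) not in TLB -> MISS, insert
vaddr=230: (3,2) not in TLB -> MISS, insert
vaddr=157: (2,1) in TLB -> HIT

Answer: MISS MISS HIT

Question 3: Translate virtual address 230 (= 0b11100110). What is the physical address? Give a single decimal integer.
Answer: 1526

Derivation:
vaddr = 230 = 0b11100110
Split: l1_idx=3, l2_idx=2, offset=6
L1[3] = 2
L2[2][2] = 95
paddr = 95 * 16 + 6 = 1526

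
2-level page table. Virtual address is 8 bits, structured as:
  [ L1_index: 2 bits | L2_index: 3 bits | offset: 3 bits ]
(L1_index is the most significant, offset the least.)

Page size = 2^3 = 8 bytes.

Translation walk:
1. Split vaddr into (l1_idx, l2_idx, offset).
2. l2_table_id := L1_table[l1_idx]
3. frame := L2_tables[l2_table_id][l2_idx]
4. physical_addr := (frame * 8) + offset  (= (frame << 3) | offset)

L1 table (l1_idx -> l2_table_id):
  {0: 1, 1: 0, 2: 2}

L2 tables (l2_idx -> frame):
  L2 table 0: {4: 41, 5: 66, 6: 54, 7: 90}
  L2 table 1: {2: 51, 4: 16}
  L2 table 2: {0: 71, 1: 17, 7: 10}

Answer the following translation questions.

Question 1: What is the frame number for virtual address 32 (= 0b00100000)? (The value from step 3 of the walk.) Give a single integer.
vaddr = 32: l1_idx=0, l2_idx=4
L1[0] = 1; L2[1][4] = 16

Answer: 16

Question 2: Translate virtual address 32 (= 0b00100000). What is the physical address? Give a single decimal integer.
vaddr = 32 = 0b00100000
Split: l1_idx=0, l2_idx=4, offset=0
L1[0] = 1
L2[1][4] = 16
paddr = 16 * 8 + 0 = 128

Answer: 128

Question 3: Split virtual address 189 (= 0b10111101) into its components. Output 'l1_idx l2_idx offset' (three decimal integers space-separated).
vaddr = 189 = 0b10111101
  top 2 bits -> l1_idx = 2
  next 3 bits -> l2_idx = 7
  bottom 3 bits -> offset = 5

Answer: 2 7 5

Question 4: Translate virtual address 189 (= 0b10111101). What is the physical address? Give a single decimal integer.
vaddr = 189 = 0b10111101
Split: l1_idx=2, l2_idx=7, offset=5
L1[2] = 2
L2[2][7] = 10
paddr = 10 * 8 + 5 = 85

Answer: 85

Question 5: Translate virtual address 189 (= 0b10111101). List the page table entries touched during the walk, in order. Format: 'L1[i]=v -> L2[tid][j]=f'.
Answer: L1[2]=2 -> L2[2][7]=10

Derivation:
vaddr = 189 = 0b10111101
Split: l1_idx=2, l2_idx=7, offset=5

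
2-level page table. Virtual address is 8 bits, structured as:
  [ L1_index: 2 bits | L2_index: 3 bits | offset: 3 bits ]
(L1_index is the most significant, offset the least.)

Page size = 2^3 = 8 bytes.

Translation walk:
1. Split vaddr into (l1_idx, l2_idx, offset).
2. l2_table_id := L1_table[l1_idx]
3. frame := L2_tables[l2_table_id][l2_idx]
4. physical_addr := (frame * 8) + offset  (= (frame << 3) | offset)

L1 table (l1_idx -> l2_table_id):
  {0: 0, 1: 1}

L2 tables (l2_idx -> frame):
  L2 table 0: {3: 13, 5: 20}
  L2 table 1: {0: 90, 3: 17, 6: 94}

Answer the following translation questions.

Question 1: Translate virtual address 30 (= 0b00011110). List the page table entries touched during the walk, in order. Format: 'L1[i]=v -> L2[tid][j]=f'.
Answer: L1[0]=0 -> L2[0][3]=13

Derivation:
vaddr = 30 = 0b00011110
Split: l1_idx=0, l2_idx=3, offset=6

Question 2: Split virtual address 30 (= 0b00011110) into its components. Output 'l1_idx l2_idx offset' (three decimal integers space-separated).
vaddr = 30 = 0b00011110
  top 2 bits -> l1_idx = 0
  next 3 bits -> l2_idx = 3
  bottom 3 bits -> offset = 6

Answer: 0 3 6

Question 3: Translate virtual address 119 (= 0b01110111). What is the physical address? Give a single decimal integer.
vaddr = 119 = 0b01110111
Split: l1_idx=1, l2_idx=6, offset=7
L1[1] = 1
L2[1][6] = 94
paddr = 94 * 8 + 7 = 759

Answer: 759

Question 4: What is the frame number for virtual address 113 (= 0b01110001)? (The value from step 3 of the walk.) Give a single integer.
Answer: 94

Derivation:
vaddr = 113: l1_idx=1, l2_idx=6
L1[1] = 1; L2[1][6] = 94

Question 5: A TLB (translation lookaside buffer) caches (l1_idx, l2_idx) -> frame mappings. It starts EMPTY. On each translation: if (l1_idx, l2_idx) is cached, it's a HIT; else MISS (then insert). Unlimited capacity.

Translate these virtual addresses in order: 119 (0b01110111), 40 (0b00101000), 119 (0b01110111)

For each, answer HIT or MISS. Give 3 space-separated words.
vaddr=119: (1,6) not in TLB -> MISS, insert
vaddr=40: (0,5) not in TLB -> MISS, insert
vaddr=119: (1,6) in TLB -> HIT

Answer: MISS MISS HIT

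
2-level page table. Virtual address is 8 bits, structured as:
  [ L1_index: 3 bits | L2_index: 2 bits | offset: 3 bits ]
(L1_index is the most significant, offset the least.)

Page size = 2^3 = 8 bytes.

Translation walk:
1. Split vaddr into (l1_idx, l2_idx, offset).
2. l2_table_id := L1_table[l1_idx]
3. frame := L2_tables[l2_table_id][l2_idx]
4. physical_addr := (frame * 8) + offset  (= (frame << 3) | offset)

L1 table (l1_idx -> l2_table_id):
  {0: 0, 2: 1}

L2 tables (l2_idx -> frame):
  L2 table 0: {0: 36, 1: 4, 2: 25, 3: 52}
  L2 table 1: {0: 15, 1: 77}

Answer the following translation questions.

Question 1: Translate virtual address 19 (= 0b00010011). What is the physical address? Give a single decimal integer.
Answer: 203

Derivation:
vaddr = 19 = 0b00010011
Split: l1_idx=0, l2_idx=2, offset=3
L1[0] = 0
L2[0][2] = 25
paddr = 25 * 8 + 3 = 203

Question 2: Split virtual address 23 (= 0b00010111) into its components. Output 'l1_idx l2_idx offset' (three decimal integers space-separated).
vaddr = 23 = 0b00010111
  top 3 bits -> l1_idx = 0
  next 2 bits -> l2_idx = 2
  bottom 3 bits -> offset = 7

Answer: 0 2 7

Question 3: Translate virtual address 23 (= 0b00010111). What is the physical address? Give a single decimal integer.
vaddr = 23 = 0b00010111
Split: l1_idx=0, l2_idx=2, offset=7
L1[0] = 0
L2[0][2] = 25
paddr = 25 * 8 + 7 = 207

Answer: 207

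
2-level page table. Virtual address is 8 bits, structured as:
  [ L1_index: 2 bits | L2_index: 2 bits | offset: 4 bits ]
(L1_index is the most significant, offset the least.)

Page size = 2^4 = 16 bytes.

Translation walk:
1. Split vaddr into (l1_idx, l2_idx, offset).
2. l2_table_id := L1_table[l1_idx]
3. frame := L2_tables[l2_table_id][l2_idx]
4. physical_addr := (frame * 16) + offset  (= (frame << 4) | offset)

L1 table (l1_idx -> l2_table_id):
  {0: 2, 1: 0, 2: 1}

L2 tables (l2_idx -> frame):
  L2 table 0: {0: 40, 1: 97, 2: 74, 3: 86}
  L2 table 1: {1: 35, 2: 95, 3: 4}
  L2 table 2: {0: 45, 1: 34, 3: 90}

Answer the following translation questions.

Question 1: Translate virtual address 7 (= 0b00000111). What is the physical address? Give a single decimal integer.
Answer: 727

Derivation:
vaddr = 7 = 0b00000111
Split: l1_idx=0, l2_idx=0, offset=7
L1[0] = 2
L2[2][0] = 45
paddr = 45 * 16 + 7 = 727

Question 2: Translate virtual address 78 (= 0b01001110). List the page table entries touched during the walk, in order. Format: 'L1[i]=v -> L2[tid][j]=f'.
Answer: L1[1]=0 -> L2[0][0]=40

Derivation:
vaddr = 78 = 0b01001110
Split: l1_idx=1, l2_idx=0, offset=14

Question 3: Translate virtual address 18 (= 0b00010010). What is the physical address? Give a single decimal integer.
vaddr = 18 = 0b00010010
Split: l1_idx=0, l2_idx=1, offset=2
L1[0] = 2
L2[2][1] = 34
paddr = 34 * 16 + 2 = 546

Answer: 546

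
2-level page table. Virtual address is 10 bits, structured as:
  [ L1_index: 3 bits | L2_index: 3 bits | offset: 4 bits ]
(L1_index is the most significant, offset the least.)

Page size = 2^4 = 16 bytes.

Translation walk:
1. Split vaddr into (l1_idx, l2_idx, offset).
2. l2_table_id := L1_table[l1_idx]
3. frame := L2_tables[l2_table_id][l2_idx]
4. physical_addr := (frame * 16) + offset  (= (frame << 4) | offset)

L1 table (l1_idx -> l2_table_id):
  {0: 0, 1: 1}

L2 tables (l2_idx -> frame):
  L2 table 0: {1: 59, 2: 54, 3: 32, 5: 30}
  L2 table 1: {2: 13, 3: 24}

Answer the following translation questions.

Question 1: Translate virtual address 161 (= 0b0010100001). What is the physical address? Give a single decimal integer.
Answer: 209

Derivation:
vaddr = 161 = 0b0010100001
Split: l1_idx=1, l2_idx=2, offset=1
L1[1] = 1
L2[1][2] = 13
paddr = 13 * 16 + 1 = 209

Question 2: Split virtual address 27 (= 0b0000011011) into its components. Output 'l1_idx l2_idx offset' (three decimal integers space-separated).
Answer: 0 1 11

Derivation:
vaddr = 27 = 0b0000011011
  top 3 bits -> l1_idx = 0
  next 3 bits -> l2_idx = 1
  bottom 4 bits -> offset = 11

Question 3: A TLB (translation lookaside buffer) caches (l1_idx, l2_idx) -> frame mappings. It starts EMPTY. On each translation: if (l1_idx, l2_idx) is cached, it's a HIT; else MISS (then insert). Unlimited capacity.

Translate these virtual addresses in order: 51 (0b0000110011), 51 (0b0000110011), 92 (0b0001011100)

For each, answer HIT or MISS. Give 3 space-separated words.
Answer: MISS HIT MISS

Derivation:
vaddr=51: (0,3) not in TLB -> MISS, insert
vaddr=51: (0,3) in TLB -> HIT
vaddr=92: (0,5) not in TLB -> MISS, insert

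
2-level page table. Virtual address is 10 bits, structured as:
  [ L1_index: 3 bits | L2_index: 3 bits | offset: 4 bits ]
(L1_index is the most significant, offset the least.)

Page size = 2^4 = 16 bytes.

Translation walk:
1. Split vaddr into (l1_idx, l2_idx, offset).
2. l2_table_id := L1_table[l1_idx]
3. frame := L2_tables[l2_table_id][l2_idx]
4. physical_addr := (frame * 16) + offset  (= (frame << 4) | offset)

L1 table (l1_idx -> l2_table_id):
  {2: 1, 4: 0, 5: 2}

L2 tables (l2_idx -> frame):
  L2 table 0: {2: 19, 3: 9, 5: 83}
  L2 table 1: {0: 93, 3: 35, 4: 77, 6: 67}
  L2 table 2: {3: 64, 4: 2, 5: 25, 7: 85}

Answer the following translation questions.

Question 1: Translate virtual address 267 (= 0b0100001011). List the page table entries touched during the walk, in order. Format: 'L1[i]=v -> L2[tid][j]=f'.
Answer: L1[2]=1 -> L2[1][0]=93

Derivation:
vaddr = 267 = 0b0100001011
Split: l1_idx=2, l2_idx=0, offset=11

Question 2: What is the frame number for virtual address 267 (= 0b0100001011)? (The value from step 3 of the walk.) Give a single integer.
vaddr = 267: l1_idx=2, l2_idx=0
L1[2] = 1; L2[1][0] = 93

Answer: 93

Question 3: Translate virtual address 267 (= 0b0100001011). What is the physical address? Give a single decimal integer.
Answer: 1499

Derivation:
vaddr = 267 = 0b0100001011
Split: l1_idx=2, l2_idx=0, offset=11
L1[2] = 1
L2[1][0] = 93
paddr = 93 * 16 + 11 = 1499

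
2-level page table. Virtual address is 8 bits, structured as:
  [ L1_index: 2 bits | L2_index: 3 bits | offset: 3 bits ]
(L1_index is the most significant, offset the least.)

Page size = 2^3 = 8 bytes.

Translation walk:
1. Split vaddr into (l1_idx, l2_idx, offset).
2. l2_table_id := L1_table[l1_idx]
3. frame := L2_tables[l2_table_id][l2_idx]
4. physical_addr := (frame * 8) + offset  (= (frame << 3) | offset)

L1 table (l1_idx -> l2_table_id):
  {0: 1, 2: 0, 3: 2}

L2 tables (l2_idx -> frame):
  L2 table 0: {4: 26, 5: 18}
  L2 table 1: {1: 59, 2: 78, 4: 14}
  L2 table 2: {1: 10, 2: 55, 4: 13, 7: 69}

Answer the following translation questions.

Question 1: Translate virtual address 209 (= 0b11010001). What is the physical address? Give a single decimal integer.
vaddr = 209 = 0b11010001
Split: l1_idx=3, l2_idx=2, offset=1
L1[3] = 2
L2[2][2] = 55
paddr = 55 * 8 + 1 = 441

Answer: 441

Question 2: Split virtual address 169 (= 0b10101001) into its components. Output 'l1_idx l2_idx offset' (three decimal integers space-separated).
vaddr = 169 = 0b10101001
  top 2 bits -> l1_idx = 2
  next 3 bits -> l2_idx = 5
  bottom 3 bits -> offset = 1

Answer: 2 5 1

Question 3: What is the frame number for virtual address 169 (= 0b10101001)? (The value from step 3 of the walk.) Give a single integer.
vaddr = 169: l1_idx=2, l2_idx=5
L1[2] = 0; L2[0][5] = 18

Answer: 18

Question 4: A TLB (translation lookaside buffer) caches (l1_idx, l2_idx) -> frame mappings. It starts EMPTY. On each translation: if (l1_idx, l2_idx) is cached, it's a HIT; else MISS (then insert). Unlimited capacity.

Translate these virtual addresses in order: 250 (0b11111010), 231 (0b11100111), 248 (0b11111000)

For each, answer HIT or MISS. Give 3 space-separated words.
vaddr=250: (3,7) not in TLB -> MISS, insert
vaddr=231: (3,4) not in TLB -> MISS, insert
vaddr=248: (3,7) in TLB -> HIT

Answer: MISS MISS HIT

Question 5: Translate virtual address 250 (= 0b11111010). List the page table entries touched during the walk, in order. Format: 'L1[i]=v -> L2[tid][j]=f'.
vaddr = 250 = 0b11111010
Split: l1_idx=3, l2_idx=7, offset=2

Answer: L1[3]=2 -> L2[2][7]=69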